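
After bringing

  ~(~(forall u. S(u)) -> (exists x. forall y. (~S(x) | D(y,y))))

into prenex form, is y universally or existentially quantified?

existential

Eliminate → and ↔ using ¬ and ∨.
  ~(~~(forall u. S(u)) | (exists x. forall y. (~S(x) | D(y,y))))
Drive negations inward (¬∀x A ≡ ∃x ¬A, ¬∃x A ≡ ∀x ¬A, De Morgan for ∧/∨):
  (exists u. ~S(u)) & (forall x. exists y. (S(x) & ~D(y,y)))
Finally move all quantifiers to the prefix:
  exists u. forall x. exists y. (~S(u) & S(x) & ~D(y,y))
The quantifier forall y sits under an odd number of negations (counting the antecedent side of each →), so it flips to exists y.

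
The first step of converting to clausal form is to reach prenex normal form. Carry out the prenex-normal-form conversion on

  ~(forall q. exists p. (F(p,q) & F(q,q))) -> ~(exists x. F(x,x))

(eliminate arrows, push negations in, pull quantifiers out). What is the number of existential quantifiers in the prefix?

1

Eliminate → and ↔ using ¬ and ∨.
  ~~(forall q. exists p. (F(p,q) & F(q,q))) | ~(exists x. F(x,x))
Move each ¬ inward, flipping quantifiers it crosses:
  (forall q. exists p. (F(p,q) & F(q,q))) | (forall x. ~F(x,x))
All bound variables are already distinct, so no renaming is needed.
Extract every quantifier outward, since the variables are now distinct and don't occur free across branches:
  forall q. exists p. forall x. (F(p,q) & F(q,q) | ~F(x,x))
The prefix is forall q exists p forall x: 2 universal, 1 existential.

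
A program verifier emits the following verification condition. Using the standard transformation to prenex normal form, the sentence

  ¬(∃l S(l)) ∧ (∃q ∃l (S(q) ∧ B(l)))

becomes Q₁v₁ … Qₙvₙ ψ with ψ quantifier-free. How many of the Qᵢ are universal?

1

Push ¬ through the quantifiers and connectives to reach negation normal form:
  (∀l ¬S(l)) ∧ (∃q ∃l (S(q) ∧ B(l)))
Give each quantifier a distinct variable: l↦b.
  (∀l ¬S(l)) ∧ (∃q ∃b (S(q) ∧ B(b)))
Extract every quantifier outward, since the variables are now distinct and don't occur free across branches:
  ∀l ∃q ∃b (¬S(l) ∧ S(q) ∧ B(b))
The prefix is ∀l ∃q ∃b: 1 universal, 2 existential.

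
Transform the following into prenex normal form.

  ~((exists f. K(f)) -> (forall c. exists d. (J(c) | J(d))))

exists f. exists c. forall d. (K(f) & ~J(c) & ~J(d))

Eliminate → and ↔ using ¬ and ∨.
  ~(~(exists f. K(f)) | (forall c. exists d. (J(c) | J(d))))
Drive negations inward (¬∀x A ≡ ∃x ¬A, ¬∃x A ≡ ∀x ¬A, De Morgan for ∧/∨):
  (exists f. K(f)) & (exists c. forall d. (~J(c) & ~J(d)))
Finally move all quantifiers to the prefix:
  exists f. exists c. forall d. (K(f) & ~J(c) & ~J(d))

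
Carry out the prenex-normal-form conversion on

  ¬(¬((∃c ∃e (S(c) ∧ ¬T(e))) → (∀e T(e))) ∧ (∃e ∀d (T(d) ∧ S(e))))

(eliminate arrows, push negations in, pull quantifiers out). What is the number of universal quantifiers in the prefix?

4

Eliminate → and ↔ using ¬ and ∨.
  ¬(¬(¬(∃c ∃e (S(c) ∧ ¬T(e))) ∨ (∀e T(e))) ∧ (∃e ∀d (T(d) ∧ S(e))))
Push ¬ through the quantifiers and connectives to reach negation normal form:
  (∀c ∀e (¬S(c) ∨ T(e))) ∨ (∀e T(e)) ∨ (∀e ∃d (¬T(d) ∨ ¬S(e)))
Standardize variables apart so no two quantifiers bind the same name: e↦q, e↦y.
  (∀c ∀e (¬S(c) ∨ T(e))) ∨ (∀q T(q)) ∨ (∀y ∃d (¬T(d) ∨ ¬S(y)))
Finally move all quantifiers to the prefix:
  ∀c ∀e ∀q ∀y ∃d (¬S(c) ∨ T(e) ∨ T(q) ∨ ¬T(d) ∨ ¬S(y))
The prefix is ∀c ∀e ∀q ∀y ∃d: 4 universal, 1 existential.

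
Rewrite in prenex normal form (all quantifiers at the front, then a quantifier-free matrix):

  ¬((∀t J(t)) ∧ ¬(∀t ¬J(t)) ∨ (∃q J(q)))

∃t ∀u1 ∀q ((¬J(t) ∨ ¬J(u1)) ∧ ¬J(q))

Move each ¬ inward, flipping quantifiers it crosses:
  ((∃t ¬J(t)) ∨ (∀t ¬J(t))) ∧ (∀q ¬J(q))
Give each quantifier a distinct variable: t↦u1.
  ((∃t ¬J(t)) ∨ (∀u1 ¬J(u1))) ∧ (∀q ¬J(q))
Pull the quantifiers to the front (each side's bound variable is not free in the other side):
  ∃t ∀u1 ∀q ((¬J(t) ∨ ¬J(u1)) ∧ ¬J(q))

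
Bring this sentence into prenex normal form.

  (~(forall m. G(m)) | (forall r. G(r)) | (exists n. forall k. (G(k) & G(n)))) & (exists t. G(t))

Drive negations inward (¬∀x A ≡ ∃x ¬A, ¬∃x A ≡ ∀x ¬A, De Morgan for ∧/∨):
  ((exists m. ~G(m)) | (forall r. G(r)) | (exists n. forall k. (G(k) & G(n)))) & (exists t. G(t))
Finally move all quantifiers to the prefix:
  exists m. forall r. exists n. forall k. exists t. ((~G(m) | G(r) | G(k) & G(n)) & G(t))

exists m. forall r. exists n. forall k. exists t. ((~G(m) | G(r) | G(k) & G(n)) & G(t))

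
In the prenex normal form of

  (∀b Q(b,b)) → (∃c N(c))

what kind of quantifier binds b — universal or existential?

Rewrite implications/biconditionals: A → B as ¬A ∨ B.
  ¬(∀b Q(b,b)) ∨ (∃c N(c))
Move each ¬ inward, flipping quantifiers it crosses:
  (∃b ¬Q(b,b)) ∨ (∃c N(c))
All bound variables are already distinct, so no renaming is needed.
Extract every quantifier outward, since the variables are now distinct and don't occur free across branches:
  ∃b ∃c (¬Q(b,b) ∨ N(c))
The quantifier ∀b sits under an odd number of negations (counting the antecedent side of each →), so it flips to ∃b.

existential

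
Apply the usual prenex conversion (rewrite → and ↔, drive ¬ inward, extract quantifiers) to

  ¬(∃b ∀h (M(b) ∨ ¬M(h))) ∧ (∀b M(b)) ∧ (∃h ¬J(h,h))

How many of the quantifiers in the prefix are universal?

Drive negations inward (¬∀x A ≡ ∃x ¬A, ¬∃x A ≡ ∀x ¬A, De Morgan for ∧/∨):
  (∀b ∃h (¬M(b) ∧ M(h))) ∧ (∀b M(b)) ∧ (∃h ¬J(h,h))
Rename bound variables to avoid capture: b↦v1, h↦y1.
  (∀b ∃h (¬M(b) ∧ M(h))) ∧ (∀v1 M(v1)) ∧ (∃y1 ¬J(y1,y1))
Extract every quantifier outward, since the variables are now distinct and don't occur free across branches:
  ∀b ∃h ∀v1 ∃y1 (¬M(b) ∧ M(h) ∧ M(v1) ∧ ¬J(y1,y1))
The prefix is ∀b ∃h ∀v1 ∃y1: 2 universal, 2 existential.

2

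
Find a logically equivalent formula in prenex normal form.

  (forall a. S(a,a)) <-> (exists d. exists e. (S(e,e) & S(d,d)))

Rewrite implications/biconditionals: A → B as ¬A ∨ B; A ↔ B as (¬A ∨ B) ∧ (¬B ∨ A).
  (~(forall a. S(a,a)) | (exists d. exists e. (S(e,e) & S(d,d)))) & (~(exists d. exists e. (S(e,e) & S(d,d))) | (forall a. S(a,a)))
Push ¬ through the quantifiers and connectives to reach negation normal form:
  ((exists a. ~S(a,a)) | (exists d. exists e. (S(e,e) & S(d,d)))) & ((forall d. forall e. (~S(e,e) | ~S(d,d))) | (forall a. S(a,a)))
Standardize variables apart so no two quantifiers bind the same name: d↦x1, e↦u, a↦u1.
  ((exists a. ~S(a,a)) | (exists d. exists e. (S(e,e) & S(d,d)))) & ((forall x1. forall u. (~S(u,u) | ~S(x1,x1))) | (forall u1. S(u1,u1)))
Pull the quantifiers to the front (each side's bound variable is not free in the other side):
  exists a. exists d. exists e. forall x1. forall u. forall u1. ((~S(a,a) | S(e,e) & S(d,d)) & (~S(u,u) | ~S(x1,x1) | S(u1,u1)))

exists a. exists d. exists e. forall x1. forall u. forall u1. ((~S(a,a) | S(e,e) & S(d,d)) & (~S(u,u) | ~S(x1,x1) | S(u1,u1)))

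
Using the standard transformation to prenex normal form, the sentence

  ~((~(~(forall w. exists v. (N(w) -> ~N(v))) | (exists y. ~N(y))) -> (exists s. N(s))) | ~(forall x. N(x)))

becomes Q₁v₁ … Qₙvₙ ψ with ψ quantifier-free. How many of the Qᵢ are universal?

4

First replace A → B with ¬A ∨ B.
  ~(~~(~(forall w. exists v. (~N(w) | ~N(v))) | (exists y. ~N(y))) | (exists s. N(s)) | ~(forall x. N(x)))
Push ¬ through the quantifiers and connectives to reach negation normal form:
  (forall w. exists v. (~N(w) | ~N(v))) & (forall y. N(y)) & (forall s. ~N(s)) & (forall x. N(x))
Extract every quantifier outward, since the variables are now distinct and don't occur free across branches:
  forall w. exists v. forall y. forall s. forall x. ((~N(w) | ~N(v)) & N(y) & ~N(s) & N(x))
The prefix is forall w exists v forall y forall s forall x: 4 universal, 1 existential.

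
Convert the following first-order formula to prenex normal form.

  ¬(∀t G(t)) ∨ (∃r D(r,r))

∃t ∃r (¬G(t) ∨ D(r,r))

Drive negations inward (¬∀x A ≡ ∃x ¬A, ¬∃x A ≡ ∀x ¬A, De Morgan for ∧/∨):
  (∃t ¬G(t)) ∨ (∃r D(r,r))
All bound variables are already distinct, so no renaming is needed.
Extract every quantifier outward, since the variables are now distinct and don't occur free across branches:
  ∃t ∃r (¬G(t) ∨ D(r,r))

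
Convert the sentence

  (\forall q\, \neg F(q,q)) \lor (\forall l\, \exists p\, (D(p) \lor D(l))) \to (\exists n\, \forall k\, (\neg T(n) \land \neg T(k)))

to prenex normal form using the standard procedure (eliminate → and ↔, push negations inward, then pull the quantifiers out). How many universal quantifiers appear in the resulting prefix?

Eliminate → and ↔ using ¬ and ∨.
  \neg ((\forall q\, \neg F(q,q)) \lor (\forall l\, \exists p\, (D(p) \lor D(l)))) \lor (\exists n\, \forall k\, (\neg T(n) \land \neg T(k)))
Push ¬ through the quantifiers and connectives to reach negation normal form:
  (\exists q\, F(q,q)) \land (\exists l\, \forall p\, (\neg D(p) \land \neg D(l))) \lor (\exists n\, \forall k\, (\neg T(n) \land \neg T(k)))
Pull the quantifiers to the front (each side's bound variable is not free in the other side):
  \exists q\, \exists l\, \forall p\, \exists n\, \forall k\, (F(q,q) \land \neg D(p) \land \neg D(l) \lor \neg T(n) \land \neg T(k))
The prefix is \exists q \exists l \forall p \exists n \forall k: 2 universal, 3 existential.

2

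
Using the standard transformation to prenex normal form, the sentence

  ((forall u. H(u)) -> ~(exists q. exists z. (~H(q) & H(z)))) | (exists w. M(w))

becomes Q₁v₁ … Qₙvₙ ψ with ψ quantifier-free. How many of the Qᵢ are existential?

First replace A → B with ¬A ∨ B.
  ~(forall u. H(u)) | ~(exists q. exists z. (~H(q) & H(z))) | (exists w. M(w))
Drive negations inward (¬∀x A ≡ ∃x ¬A, ¬∃x A ≡ ∀x ¬A, De Morgan for ∧/∨):
  (exists u. ~H(u)) | (forall q. forall z. (H(q) | ~H(z))) | (exists w. M(w))
All bound variables are already distinct, so no renaming is needed.
Pull the quantifiers to the front (each side's bound variable is not free in the other side):
  exists u. forall q. forall z. exists w. (~H(u) | H(q) | ~H(z) | M(w))
The prefix is exists u forall q forall z exists w: 2 universal, 2 existential.

2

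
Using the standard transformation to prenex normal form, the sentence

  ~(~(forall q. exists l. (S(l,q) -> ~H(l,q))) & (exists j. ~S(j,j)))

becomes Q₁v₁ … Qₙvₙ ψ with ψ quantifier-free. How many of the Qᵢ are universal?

Eliminate → and ↔ using ¬ and ∨.
  ~(~(forall q. exists l. (~S(l,q) | ~H(l,q))) & (exists j. ~S(j,j)))
Push ¬ through the quantifiers and connectives to reach negation normal form:
  (forall q. exists l. (~S(l,q) | ~H(l,q))) | (forall j. S(j,j))
All bound variables are already distinct, so no renaming is needed.
Finally move all quantifiers to the prefix:
  forall q. exists l. forall j. (~S(l,q) | ~H(l,q) | S(j,j))
The prefix is forall q exists l forall j: 2 universal, 1 existential.

2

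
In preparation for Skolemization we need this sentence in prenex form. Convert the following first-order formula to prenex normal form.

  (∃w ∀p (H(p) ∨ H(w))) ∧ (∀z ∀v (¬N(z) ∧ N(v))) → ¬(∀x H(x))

Eliminate → and ↔ using ¬ and ∨.
  ¬((∃w ∀p (H(p) ∨ H(w))) ∧ (∀z ∀v (¬N(z) ∧ N(v)))) ∨ ¬(∀x H(x))
Move each ¬ inward, flipping quantifiers it crosses:
  (∀w ∃p (¬H(p) ∧ ¬H(w))) ∨ (∃z ∃v (N(z) ∨ ¬N(v))) ∨ (∃x ¬H(x))
Extract every quantifier outward, since the variables are now distinct and don't occur free across branches:
  ∀w ∃p ∃z ∃v ∃x (¬H(p) ∧ ¬H(w) ∨ N(z) ∨ ¬N(v) ∨ ¬H(x))

∀w ∃p ∃z ∃v ∃x (¬H(p) ∧ ¬H(w) ∨ N(z) ∨ ¬N(v) ∨ ¬H(x))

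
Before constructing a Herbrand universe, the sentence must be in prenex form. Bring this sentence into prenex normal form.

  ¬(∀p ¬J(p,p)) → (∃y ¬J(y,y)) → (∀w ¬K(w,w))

Eliminate → and ↔ using ¬ and ∨.
  ¬¬(∀p ¬J(p,p)) ∨ ¬(∃y ¬J(y,y)) ∨ (∀w ¬K(w,w))
Drive negations inward (¬∀x A ≡ ∃x ¬A, ¬∃x A ≡ ∀x ¬A, De Morgan for ∧/∨):
  (∀p ¬J(p,p)) ∨ (∀y J(y,y)) ∨ (∀w ¬K(w,w))
Pull the quantifiers to the front (each side's bound variable is not free in the other side):
  ∀p ∀y ∀w (¬J(p,p) ∨ J(y,y) ∨ ¬K(w,w))

∀p ∀y ∀w (¬J(p,p) ∨ J(y,y) ∨ ¬K(w,w))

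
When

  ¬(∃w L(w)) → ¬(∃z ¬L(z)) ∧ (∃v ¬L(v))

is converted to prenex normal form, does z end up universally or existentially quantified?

First replace A → B with ¬A ∨ B.
  ¬¬(∃w L(w)) ∨ ¬(∃z ¬L(z)) ∧ (∃v ¬L(v))
Push ¬ through the quantifiers and connectives to reach negation normal form:
  (∃w L(w)) ∨ (∀z L(z)) ∧ (∃v ¬L(v))
All bound variables are already distinct, so no renaming is needed.
Pull the quantifiers to the front (each side's bound variable is not free in the other side):
  ∃w ∀z ∃v (L(w) ∨ L(z) ∧ ¬L(v))
The quantifier ∃z sits under an odd number of negations (counting the antecedent side of each →), so it flips to ∀z.

universal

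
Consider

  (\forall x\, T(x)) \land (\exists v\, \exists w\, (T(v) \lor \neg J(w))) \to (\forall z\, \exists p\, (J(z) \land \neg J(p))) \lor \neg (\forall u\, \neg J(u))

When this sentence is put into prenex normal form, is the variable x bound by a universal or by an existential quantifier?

First replace A → B with ¬A ∨ B.
  \neg ((\forall x\, T(x)) \land (\exists v\, \exists w\, (T(v) \lor \neg J(w)))) \lor (\forall z\, \exists p\, (J(z) \land \neg J(p))) \lor \neg (\forall u\, \neg J(u))
Push ¬ through the quantifiers and connectives to reach negation normal form:
  (\exists x\, \neg T(x)) \lor (\forall v\, \forall w\, (\neg T(v) \land J(w))) \lor (\forall z\, \exists p\, (J(z) \land \neg J(p))) \lor (\exists u\, J(u))
All bound variables are already distinct, so no renaming is needed.
Extract every quantifier outward, since the variables are now distinct and don't occur free across branches:
  \exists x\, \forall v\, \forall w\, \forall z\, \exists p\, \exists u\, (\neg T(x) \lor \neg T(v) \land J(w) \lor J(z) \land \neg J(p) \lor J(u))
The quantifier \forall x sits under an odd number of negations (counting the antecedent side of each →), so it flips to \exists x.

existential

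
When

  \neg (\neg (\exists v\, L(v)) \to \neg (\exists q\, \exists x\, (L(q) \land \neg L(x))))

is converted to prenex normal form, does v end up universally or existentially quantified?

universal

First replace A → B with ¬A ∨ B.
  \neg (\neg \neg (\exists v\, L(v)) \lor \neg (\exists q\, \exists x\, (L(q) \land \neg L(x))))
Push ¬ through the quantifiers and connectives to reach negation normal form:
  (\forall v\, \neg L(v)) \land (\exists q\, \exists x\, (L(q) \land \neg L(x)))
All bound variables are already distinct, so no renaming is needed.
Finally move all quantifiers to the prefix:
  \forall v\, \exists q\, \exists x\, (\neg L(v) \land L(q) \land \neg L(x))
The quantifier \exists v sits under an odd number of negations (counting the antecedent side of each →), so it flips to \forall v.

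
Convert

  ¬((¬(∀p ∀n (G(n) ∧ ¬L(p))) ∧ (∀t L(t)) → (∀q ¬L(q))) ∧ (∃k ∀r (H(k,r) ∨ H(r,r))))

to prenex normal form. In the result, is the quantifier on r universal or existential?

Eliminate → and ↔ using ¬ and ∨.
  ¬((¬(¬(∀p ∀n (G(n) ∧ ¬L(p))) ∧ (∀t L(t))) ∨ (∀q ¬L(q))) ∧ (∃k ∀r (H(k,r) ∨ H(r,r))))
Move each ¬ inward, flipping quantifiers it crosses:
  (∃p ∃n (¬G(n) ∨ L(p))) ∧ (∀t L(t)) ∧ (∃q L(q)) ∨ (∀k ∃r (¬H(k,r) ∧ ¬H(r,r)))
All bound variables are already distinct, so no renaming is needed.
Finally move all quantifiers to the prefix:
  ∃p ∃n ∀t ∃q ∀k ∃r ((¬G(n) ∨ L(p)) ∧ L(t) ∧ L(q) ∨ ¬H(k,r) ∧ ¬H(r,r))
The quantifier ∀r sits under an odd number of negations (counting the antecedent side of each →), so it flips to ∃r.

existential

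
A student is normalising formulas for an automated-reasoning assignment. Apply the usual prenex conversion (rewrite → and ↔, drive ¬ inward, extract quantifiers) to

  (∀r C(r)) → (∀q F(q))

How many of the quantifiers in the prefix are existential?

First replace A → B with ¬A ∨ B.
  ¬(∀r C(r)) ∨ (∀q F(q))
Drive negations inward (¬∀x A ≡ ∃x ¬A, ¬∃x A ≡ ∀x ¬A, De Morgan for ∧/∨):
  (∃r ¬C(r)) ∨ (∀q F(q))
Finally move all quantifiers to the prefix:
  ∃r ∀q (¬C(r) ∨ F(q))
The prefix is ∃r ∀q: 1 universal, 1 existential.

1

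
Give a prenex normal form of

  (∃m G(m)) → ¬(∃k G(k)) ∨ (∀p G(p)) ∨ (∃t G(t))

∀m ∀k ∀p ∃t (¬G(m) ∨ ¬G(k) ∨ G(p) ∨ G(t))

Eliminate → and ↔ using ¬ and ∨.
  ¬(∃m G(m)) ∨ ¬(∃k G(k)) ∨ (∀p G(p)) ∨ (∃t G(t))
Push ¬ through the quantifiers and connectives to reach negation normal form:
  (∀m ¬G(m)) ∨ (∀k ¬G(k)) ∨ (∀p G(p)) ∨ (∃t G(t))
All bound variables are already distinct, so no renaming is needed.
Pull the quantifiers to the front (each side's bound variable is not free in the other side):
  ∀m ∀k ∀p ∃t (¬G(m) ∨ ¬G(k) ∨ G(p) ∨ G(t))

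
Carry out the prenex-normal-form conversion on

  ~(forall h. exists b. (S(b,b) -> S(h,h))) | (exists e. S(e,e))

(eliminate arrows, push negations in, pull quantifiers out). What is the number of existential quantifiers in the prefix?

Rewrite implications/biconditionals: A → B as ¬A ∨ B.
  ~(forall h. exists b. (~S(b,b) | S(h,h))) | (exists e. S(e,e))
Move each ¬ inward, flipping quantifiers it crosses:
  (exists h. forall b. (S(b,b) & ~S(h,h))) | (exists e. S(e,e))
All bound variables are already distinct, so no renaming is needed.
Pull the quantifiers to the front (each side's bound variable is not free in the other side):
  exists h. forall b. exists e. (S(b,b) & ~S(h,h) | S(e,e))
The prefix is exists h forall b exists e: 1 universal, 2 existential.

2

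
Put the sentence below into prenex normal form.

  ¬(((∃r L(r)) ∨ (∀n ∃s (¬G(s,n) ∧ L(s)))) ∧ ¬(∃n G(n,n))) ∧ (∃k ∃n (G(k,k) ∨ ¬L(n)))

∀r ∃n ∀s ∃y1 ∃k ∃z ((¬L(r) ∧ (G(s,n) ∨ ¬L(s)) ∨ G(y1,y1)) ∧ (G(k,k) ∨ ¬L(z)))

Push ¬ through the quantifiers and connectives to reach negation normal form:
  ((∀r ¬L(r)) ∧ (∃n ∀s (G(s,n) ∨ ¬L(s))) ∨ (∃n G(n,n))) ∧ (∃k ∃n (G(k,k) ∨ ¬L(n)))
Standardize variables apart so no two quantifiers bind the same name: n↦y1, n↦z.
  ((∀r ¬L(r)) ∧ (∃n ∀s (G(s,n) ∨ ¬L(s))) ∨ (∃y1 G(y1,y1))) ∧ (∃k ∃z (G(k,k) ∨ ¬L(z)))
Finally move all quantifiers to the prefix:
  ∀r ∃n ∀s ∃y1 ∃k ∃z ((¬L(r) ∧ (G(s,n) ∨ ¬L(s)) ∨ G(y1,y1)) ∧ (G(k,k) ∨ ¬L(z)))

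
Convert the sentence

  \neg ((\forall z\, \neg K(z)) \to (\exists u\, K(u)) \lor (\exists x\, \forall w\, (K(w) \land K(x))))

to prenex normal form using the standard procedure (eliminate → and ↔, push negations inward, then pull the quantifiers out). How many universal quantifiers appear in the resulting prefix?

First replace A → B with ¬A ∨ B.
  \neg (\neg (\forall z\, \neg K(z)) \lor (\exists u\, K(u)) \lor (\exists x\, \forall w\, (K(w) \land K(x))))
Drive negations inward (¬∀x A ≡ ∃x ¬A, ¬∃x A ≡ ∀x ¬A, De Morgan for ∧/∨):
  (\forall z\, \neg K(z)) \land (\forall u\, \neg K(u)) \land (\forall x\, \exists w\, (\neg K(w) \lor \neg K(x)))
Pull the quantifiers to the front (each side's bound variable is not free in the other side):
  \forall z\, \forall u\, \forall x\, \exists w\, (\neg K(z) \land \neg K(u) \land (\neg K(w) \lor \neg K(x)))
The prefix is \forall z \forall u \forall x \exists w: 3 universal, 1 existential.

3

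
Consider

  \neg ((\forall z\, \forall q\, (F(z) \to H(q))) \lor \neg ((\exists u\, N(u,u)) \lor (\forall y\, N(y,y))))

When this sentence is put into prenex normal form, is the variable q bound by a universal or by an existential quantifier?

Rewrite implications/biconditionals: A → B as ¬A ∨ B.
  \neg ((\forall z\, \forall q\, (\neg F(z) \lor H(q))) \lor \neg ((\exists u\, N(u,u)) \lor (\forall y\, N(y,y))))
Drive negations inward (¬∀x A ≡ ∃x ¬A, ¬∃x A ≡ ∀x ¬A, De Morgan for ∧/∨):
  (\exists z\, \exists q\, (F(z) \land \neg H(q))) \land ((\exists u\, N(u,u)) \lor (\forall y\, N(y,y)))
Finally move all quantifiers to the prefix:
  \exists z\, \exists q\, \exists u\, \forall y\, (F(z) \land \neg H(q) \land (N(u,u) \lor N(y,y)))
The quantifier \forall q sits under an odd number of negations (counting the antecedent side of each →), so it flips to \exists q.

existential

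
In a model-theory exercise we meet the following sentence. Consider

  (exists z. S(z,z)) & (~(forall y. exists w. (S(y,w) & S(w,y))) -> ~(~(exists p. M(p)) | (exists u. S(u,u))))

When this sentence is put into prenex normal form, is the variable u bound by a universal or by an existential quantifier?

universal

Eliminate → and ↔ using ¬ and ∨.
  (exists z. S(z,z)) & (~~(forall y. exists w. (S(y,w) & S(w,y))) | ~(~(exists p. M(p)) | (exists u. S(u,u))))
Push ¬ through the quantifiers and connectives to reach negation normal form:
  (exists z. S(z,z)) & ((forall y. exists w. (S(y,w) & S(w,y))) | (exists p. M(p)) & (forall u. ~S(u,u)))
All bound variables are already distinct, so no renaming is needed.
Finally move all quantifiers to the prefix:
  exists z. forall y. exists w. exists p. forall u. (S(z,z) & (S(y,w) & S(w,y) | M(p) & ~S(u,u)))
The quantifier exists u sits under an odd number of negations (counting the antecedent side of each →), so it flips to forall u.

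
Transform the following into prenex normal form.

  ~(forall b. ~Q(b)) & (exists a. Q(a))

exists b. exists a. (Q(b) & Q(a))

Drive negations inward (¬∀x A ≡ ∃x ¬A, ¬∃x A ≡ ∀x ¬A, De Morgan for ∧/∨):
  (exists b. Q(b)) & (exists a. Q(a))
All bound variables are already distinct, so no renaming is needed.
Finally move all quantifiers to the prefix:
  exists b. exists a. (Q(b) & Q(a))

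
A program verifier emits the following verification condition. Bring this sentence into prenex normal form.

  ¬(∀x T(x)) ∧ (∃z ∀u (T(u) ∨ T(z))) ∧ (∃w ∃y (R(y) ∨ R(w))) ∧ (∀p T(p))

Drive negations inward (¬∀x A ≡ ∃x ¬A, ¬∃x A ≡ ∀x ¬A, De Morgan for ∧/∨):
  (∃x ¬T(x)) ∧ (∃z ∀u (T(u) ∨ T(z))) ∧ (∃w ∃y (R(y) ∨ R(w))) ∧ (∀p T(p))
Pull the quantifiers to the front (each side's bound variable is not free in the other side):
  ∃x ∃z ∀u ∃w ∃y ∀p (¬T(x) ∧ (T(u) ∨ T(z)) ∧ (R(y) ∨ R(w)) ∧ T(p))

∃x ∃z ∀u ∃w ∃y ∀p (¬T(x) ∧ (T(u) ∨ T(z)) ∧ (R(y) ∨ R(w)) ∧ T(p))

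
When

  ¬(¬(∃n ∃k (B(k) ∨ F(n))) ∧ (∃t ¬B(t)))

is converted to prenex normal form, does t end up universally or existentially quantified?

Drive negations inward (¬∀x A ≡ ∃x ¬A, ¬∃x A ≡ ∀x ¬A, De Morgan for ∧/∨):
  (∃n ∃k (B(k) ∨ F(n))) ∨ (∀t B(t))
All bound variables are already distinct, so no renaming is needed.
Extract every quantifier outward, since the variables are now distinct and don't occur free across branches:
  ∃n ∃k ∀t (B(k) ∨ F(n) ∨ B(t))
The quantifier ∃t sits under an odd number of negations, so it flips to ∀t.

universal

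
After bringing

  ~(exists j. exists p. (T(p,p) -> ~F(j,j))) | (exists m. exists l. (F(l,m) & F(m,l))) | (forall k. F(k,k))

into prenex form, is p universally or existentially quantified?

First replace A → B with ¬A ∨ B.
  ~(exists j. exists p. (~T(p,p) | ~F(j,j))) | (exists m. exists l. (F(l,m) & F(m,l))) | (forall k. F(k,k))
Push ¬ through the quantifiers and connectives to reach negation normal form:
  (forall j. forall p. (T(p,p) & F(j,j))) | (exists m. exists l. (F(l,m) & F(m,l))) | (forall k. F(k,k))
All bound variables are already distinct, so no renaming is needed.
Finally move all quantifiers to the prefix:
  forall j. forall p. exists m. exists l. forall k. (T(p,p) & F(j,j) | F(l,m) & F(m,l) | F(k,k))
The quantifier exists p sits under an odd number of negations (counting the antecedent side of each →), so it flips to forall p.

universal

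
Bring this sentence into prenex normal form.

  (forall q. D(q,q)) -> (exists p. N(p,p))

exists q. exists p. (~D(q,q) | N(p,p))

First replace A → B with ¬A ∨ B.
  ~(forall q. D(q,q)) | (exists p. N(p,p))
Drive negations inward (¬∀x A ≡ ∃x ¬A, ¬∃x A ≡ ∀x ¬A, De Morgan for ∧/∨):
  (exists q. ~D(q,q)) | (exists p. N(p,p))
All bound variables are already distinct, so no renaming is needed.
Pull the quantifiers to the front (each side's bound variable is not free in the other side):
  exists q. exists p. (~D(q,q) | N(p,p))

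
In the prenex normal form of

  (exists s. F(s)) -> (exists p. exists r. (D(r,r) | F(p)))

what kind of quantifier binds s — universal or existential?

Rewrite implications/biconditionals: A → B as ¬A ∨ B.
  ~(exists s. F(s)) | (exists p. exists r. (D(r,r) | F(p)))
Drive negations inward (¬∀x A ≡ ∃x ¬A, ¬∃x A ≡ ∀x ¬A, De Morgan for ∧/∨):
  (forall s. ~F(s)) | (exists p. exists r. (D(r,r) | F(p)))
All bound variables are already distinct, so no renaming is needed.
Pull the quantifiers to the front (each side's bound variable is not free in the other side):
  forall s. exists p. exists r. (~F(s) | D(r,r) | F(p))
The quantifier exists s sits under an odd number of negations (counting the antecedent side of each →), so it flips to forall s.

universal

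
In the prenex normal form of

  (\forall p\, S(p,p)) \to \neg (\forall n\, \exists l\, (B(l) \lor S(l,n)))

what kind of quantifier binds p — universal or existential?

existential

Eliminate → and ↔ using ¬ and ∨.
  \neg (\forall p\, S(p,p)) \lor \neg (\forall n\, \exists l\, (B(l) \lor S(l,n)))
Push ¬ through the quantifiers and connectives to reach negation normal form:
  (\exists p\, \neg S(p,p)) \lor (\exists n\, \forall l\, (\neg B(l) \land \neg S(l,n)))
All bound variables are already distinct, so no renaming is needed.
Finally move all quantifiers to the prefix:
  \exists p\, \exists n\, \forall l\, (\neg S(p,p) \lor \neg B(l) \land \neg S(l,n))
The quantifier \forall p sits under an odd number of negations (counting the antecedent side of each →), so it flips to \exists p.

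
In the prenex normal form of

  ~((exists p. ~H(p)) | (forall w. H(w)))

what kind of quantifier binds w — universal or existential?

existential

Move each ¬ inward, flipping quantifiers it crosses:
  (forall p. H(p)) & (exists w. ~H(w))
All bound variables are already distinct, so no renaming is needed.
Extract every quantifier outward, since the variables are now distinct and don't occur free across branches:
  forall p. exists w. (H(p) & ~H(w))
The quantifier forall w sits under an odd number of negations, so it flips to exists w.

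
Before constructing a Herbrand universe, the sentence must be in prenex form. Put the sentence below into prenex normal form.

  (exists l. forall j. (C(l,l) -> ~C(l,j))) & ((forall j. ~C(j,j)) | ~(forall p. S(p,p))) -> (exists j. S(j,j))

forall l. exists j. exists r. forall p. exists x. (C(l,l) & C(l,j) | C(r,r) & S(p,p) | S(x,x))

First replace A → B with ¬A ∨ B.
  ~((exists l. forall j. (~C(l,l) | ~C(l,j))) & ((forall j. ~C(j,j)) | ~(forall p. S(p,p)))) | (exists j. S(j,j))
Drive negations inward (¬∀x A ≡ ∃x ¬A, ¬∃x A ≡ ∀x ¬A, De Morgan for ∧/∨):
  (forall l. exists j. (C(l,l) & C(l,j))) | (exists j. C(j,j)) & (forall p. S(p,p)) | (exists j. S(j,j))
Give each quantifier a distinct variable: j↦r, j↦x.
  (forall l. exists j. (C(l,l) & C(l,j))) | (exists r. C(r,r)) & (forall p. S(p,p)) | (exists x. S(x,x))
Pull the quantifiers to the front (each side's bound variable is not free in the other side):
  forall l. exists j. exists r. forall p. exists x. (C(l,l) & C(l,j) | C(r,r) & S(p,p) | S(x,x))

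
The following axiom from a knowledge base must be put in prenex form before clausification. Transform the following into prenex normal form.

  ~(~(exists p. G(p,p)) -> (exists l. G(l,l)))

Eliminate → and ↔ using ¬ and ∨.
  ~(~~(exists p. G(p,p)) | (exists l. G(l,l)))
Drive negations inward (¬∀x A ≡ ∃x ¬A, ¬∃x A ≡ ∀x ¬A, De Morgan for ∧/∨):
  (forall p. ~G(p,p)) & (forall l. ~G(l,l))
All bound variables are already distinct, so no renaming is needed.
Finally move all quantifiers to the prefix:
  forall p. forall l. (~G(p,p) & ~G(l,l))

forall p. forall l. (~G(p,p) & ~G(l,l))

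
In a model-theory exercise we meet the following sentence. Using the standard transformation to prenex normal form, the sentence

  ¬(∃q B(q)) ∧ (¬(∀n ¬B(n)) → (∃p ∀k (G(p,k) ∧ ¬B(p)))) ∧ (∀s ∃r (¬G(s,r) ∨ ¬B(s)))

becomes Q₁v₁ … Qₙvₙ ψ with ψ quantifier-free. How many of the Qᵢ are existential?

2

First replace A → B with ¬A ∨ B.
  ¬(∃q B(q)) ∧ (¬¬(∀n ¬B(n)) ∨ (∃p ∀k (G(p,k) ∧ ¬B(p)))) ∧ (∀s ∃r (¬G(s,r) ∨ ¬B(s)))
Drive negations inward (¬∀x A ≡ ∃x ¬A, ¬∃x A ≡ ∀x ¬A, De Morgan for ∧/∨):
  (∀q ¬B(q)) ∧ ((∀n ¬B(n)) ∨ (∃p ∀k (G(p,k) ∧ ¬B(p)))) ∧ (∀s ∃r (¬G(s,r) ∨ ¬B(s)))
Extract every quantifier outward, since the variables are now distinct and don't occur free across branches:
  ∀q ∀n ∃p ∀k ∀s ∃r (¬B(q) ∧ (¬B(n) ∨ G(p,k) ∧ ¬B(p)) ∧ (¬G(s,r) ∨ ¬B(s)))
The prefix is ∀q ∀n ∃p ∀k ∀s ∃r: 4 universal, 2 existential.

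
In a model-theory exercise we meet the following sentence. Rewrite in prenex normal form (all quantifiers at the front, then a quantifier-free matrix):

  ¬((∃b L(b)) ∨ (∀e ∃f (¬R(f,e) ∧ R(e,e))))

∀b ∃e ∀f (¬L(b) ∧ (R(f,e) ∨ ¬R(e,e)))

Push ¬ through the quantifiers and connectives to reach negation normal form:
  (∀b ¬L(b)) ∧ (∃e ∀f (R(f,e) ∨ ¬R(e,e)))
Pull the quantifiers to the front (each side's bound variable is not free in the other side):
  ∀b ∃e ∀f (¬L(b) ∧ (R(f,e) ∨ ¬R(e,e)))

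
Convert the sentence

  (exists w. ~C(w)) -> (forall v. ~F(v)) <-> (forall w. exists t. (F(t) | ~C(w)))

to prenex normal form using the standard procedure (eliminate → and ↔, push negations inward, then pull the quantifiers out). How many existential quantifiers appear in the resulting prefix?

Rewrite implications/biconditionals: A → B as ¬A ∨ B; A ↔ B as (¬A ∨ B) ∧ (¬B ∨ A).
  (~(~(exists w. ~C(w)) | (forall v. ~F(v))) | (forall w. exists t. (F(t) | ~C(w)))) & (~(forall w. exists t. (F(t) | ~C(w))) | ~(exists w. ~C(w)) | (forall v. ~F(v)))
Move each ¬ inward, flipping quantifiers it crosses:
  ((exists w. ~C(w)) & (exists v. F(v)) | (forall w. exists t. (F(t) | ~C(w)))) & ((exists w. forall t. (~F(t) & C(w))) | (forall w. C(w)) | (forall v. ~F(v)))
Give each quantifier a distinct variable: w↦z1, w↦z, t↦q, w↦y, v↦r.
  ((exists w. ~C(w)) & (exists v. F(v)) | (forall z1. exists t. (F(t) | ~C(z1)))) & ((exists z. forall q. (~F(q) & C(z))) | (forall y. C(y)) | (forall r. ~F(r)))
Finally move all quantifiers to the prefix:
  exists w. exists v. forall z1. exists t. exists z. forall q. forall y. forall r. ((~C(w) & F(v) | F(t) | ~C(z1)) & (~F(q) & C(z) | C(y) | ~F(r)))
The prefix is exists w exists v forall z1 exists t exists z forall q forall y forall r: 4 universal, 4 existential.

4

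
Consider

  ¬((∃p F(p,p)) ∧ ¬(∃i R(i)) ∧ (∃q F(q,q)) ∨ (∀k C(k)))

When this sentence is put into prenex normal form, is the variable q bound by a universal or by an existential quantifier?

universal

Move each ¬ inward, flipping quantifiers it crosses:
  ((∀p ¬F(p,p)) ∨ (∃i R(i)) ∨ (∀q ¬F(q,q))) ∧ (∃k ¬C(k))
Finally move all quantifiers to the prefix:
  ∀p ∃i ∀q ∃k ((¬F(p,p) ∨ R(i) ∨ ¬F(q,q)) ∧ ¬C(k))
The quantifier ∃q sits under an odd number of negations, so it flips to ∀q.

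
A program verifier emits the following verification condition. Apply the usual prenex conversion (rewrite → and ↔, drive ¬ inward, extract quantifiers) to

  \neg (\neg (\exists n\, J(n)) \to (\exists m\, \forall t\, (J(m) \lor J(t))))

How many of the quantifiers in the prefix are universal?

2

Eliminate → and ↔ using ¬ and ∨.
  \neg (\neg \neg (\exists n\, J(n)) \lor (\exists m\, \forall t\, (J(m) \lor J(t))))
Drive negations inward (¬∀x A ≡ ∃x ¬A, ¬∃x A ≡ ∀x ¬A, De Morgan for ∧/∨):
  (\forall n\, \neg J(n)) \land (\forall m\, \exists t\, (\neg J(m) \land \neg J(t)))
All bound variables are already distinct, so no renaming is needed.
Extract every quantifier outward, since the variables are now distinct and don't occur free across branches:
  \forall n\, \forall m\, \exists t\, (\neg J(n) \land \neg J(m) \land \neg J(t))
The prefix is \forall n \forall m \exists t: 2 universal, 1 existential.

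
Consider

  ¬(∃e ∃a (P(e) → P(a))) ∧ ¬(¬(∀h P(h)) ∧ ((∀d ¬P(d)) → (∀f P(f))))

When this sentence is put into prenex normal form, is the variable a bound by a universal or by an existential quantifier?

universal

Eliminate → and ↔ using ¬ and ∨.
  ¬(∃e ∃a (¬P(e) ∨ P(a))) ∧ ¬(¬(∀h P(h)) ∧ (¬(∀d ¬P(d)) ∨ (∀f P(f))))
Move each ¬ inward, flipping quantifiers it crosses:
  (∀e ∀a (P(e) ∧ ¬P(a))) ∧ ((∀h P(h)) ∨ (∀d ¬P(d)) ∧ (∃f ¬P(f)))
All bound variables are already distinct, so no renaming is needed.
Pull the quantifiers to the front (each side's bound variable is not free in the other side):
  ∀e ∀a ∀h ∀d ∃f (P(e) ∧ ¬P(a) ∧ (P(h) ∨ ¬P(d) ∧ ¬P(f)))
The quantifier ∃a sits under an odd number of negations (counting the antecedent side of each →), so it flips to ∀a.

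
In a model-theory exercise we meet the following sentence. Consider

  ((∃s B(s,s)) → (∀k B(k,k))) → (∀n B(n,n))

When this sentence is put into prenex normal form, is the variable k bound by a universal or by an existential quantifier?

existential

Rewrite implications/biconditionals: A → B as ¬A ∨ B.
  ¬(¬(∃s B(s,s)) ∨ (∀k B(k,k))) ∨ (∀n B(n,n))
Move each ¬ inward, flipping quantifiers it crosses:
  (∃s B(s,s)) ∧ (∃k ¬B(k,k)) ∨ (∀n B(n,n))
All bound variables are already distinct, so no renaming is needed.
Finally move all quantifiers to the prefix:
  ∃s ∃k ∀n (B(s,s) ∧ ¬B(k,k) ∨ B(n,n))
The quantifier ∀k sits under an odd number of negations (counting the antecedent side of each →), so it flips to ∃k.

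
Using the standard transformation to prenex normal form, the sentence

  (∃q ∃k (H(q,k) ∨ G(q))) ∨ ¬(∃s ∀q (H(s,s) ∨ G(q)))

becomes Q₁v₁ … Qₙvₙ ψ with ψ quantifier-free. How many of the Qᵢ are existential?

3

Move each ¬ inward, flipping quantifiers it crosses:
  (∃q ∃k (H(q,k) ∨ G(q))) ∨ (∀s ∃q (¬H(s,s) ∧ ¬G(q)))
Standardize variables apart so no two quantifiers bind the same name: q↦z1.
  (∃q ∃k (H(q,k) ∨ G(q))) ∨ (∀s ∃z1 (¬H(s,s) ∧ ¬G(z1)))
Pull the quantifiers to the front (each side's bound variable is not free in the other side):
  ∃q ∃k ∀s ∃z1 (H(q,k) ∨ G(q) ∨ ¬H(s,s) ∧ ¬G(z1))
The prefix is ∃q ∃k ∀s ∃z1: 1 universal, 3 existential.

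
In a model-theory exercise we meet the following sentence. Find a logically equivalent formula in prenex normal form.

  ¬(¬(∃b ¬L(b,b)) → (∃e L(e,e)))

∀b ∀e (L(b,b) ∧ ¬L(e,e))

First replace A → B with ¬A ∨ B.
  ¬(¬¬(∃b ¬L(b,b)) ∨ (∃e L(e,e)))
Push ¬ through the quantifiers and connectives to reach negation normal form:
  (∀b L(b,b)) ∧ (∀e ¬L(e,e))
All bound variables are already distinct, so no renaming is needed.
Finally move all quantifiers to the prefix:
  ∀b ∀e (L(b,b) ∧ ¬L(e,e))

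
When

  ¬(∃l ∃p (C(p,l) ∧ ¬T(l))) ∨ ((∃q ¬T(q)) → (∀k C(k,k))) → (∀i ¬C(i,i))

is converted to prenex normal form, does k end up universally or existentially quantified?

existential

First replace A → B with ¬A ∨ B.
  ¬(¬(∃l ∃p (C(p,l) ∧ ¬T(l))) ∨ ¬(∃q ¬T(q)) ∨ (∀k C(k,k))) ∨ (∀i ¬C(i,i))
Move each ¬ inward, flipping quantifiers it crosses:
  (∃l ∃p (C(p,l) ∧ ¬T(l))) ∧ (∃q ¬T(q)) ∧ (∃k ¬C(k,k)) ∨ (∀i ¬C(i,i))
Extract every quantifier outward, since the variables are now distinct and don't occur free across branches:
  ∃l ∃p ∃q ∃k ∀i (C(p,l) ∧ ¬T(l) ∧ ¬T(q) ∧ ¬C(k,k) ∨ ¬C(i,i))
The quantifier ∀k sits under an odd number of negations (counting the antecedent side of each →), so it flips to ∃k.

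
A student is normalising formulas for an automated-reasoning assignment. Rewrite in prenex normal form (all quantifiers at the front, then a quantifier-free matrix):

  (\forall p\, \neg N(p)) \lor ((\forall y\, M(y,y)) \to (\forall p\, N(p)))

\forall p\, \exists y\, \forall u\, (\neg N(p) \lor \neg M(y,y) \lor N(u))

First replace A → B with ¬A ∨ B.
  (\forall p\, \neg N(p)) \lor \neg (\forall y\, M(y,y)) \lor (\forall p\, N(p))
Push ¬ through the quantifiers and connectives to reach negation normal form:
  (\forall p\, \neg N(p)) \lor (\exists y\, \neg M(y,y)) \lor (\forall p\, N(p))
Standardize variables apart so no two quantifiers bind the same name: p↦u.
  (\forall p\, \neg N(p)) \lor (\exists y\, \neg M(y,y)) \lor (\forall u\, N(u))
Pull the quantifiers to the front (each side's bound variable is not free in the other side):
  \forall p\, \exists y\, \forall u\, (\neg N(p) \lor \neg M(y,y) \lor N(u))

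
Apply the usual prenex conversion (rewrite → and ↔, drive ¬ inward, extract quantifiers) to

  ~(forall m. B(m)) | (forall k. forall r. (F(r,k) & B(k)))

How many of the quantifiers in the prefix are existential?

Drive negations inward (¬∀x A ≡ ∃x ¬A, ¬∃x A ≡ ∀x ¬A, De Morgan for ∧/∨):
  (exists m. ~B(m)) | (forall k. forall r. (F(r,k) & B(k)))
Extract every quantifier outward, since the variables are now distinct and don't occur free across branches:
  exists m. forall k. forall r. (~B(m) | F(r,k) & B(k))
The prefix is exists m forall k forall r: 2 universal, 1 existential.

1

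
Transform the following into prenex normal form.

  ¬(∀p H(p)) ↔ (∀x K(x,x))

∀p ∀x ∃t ∃c ((H(p) ∨ K(x,x)) ∧ (¬K(t,t) ∨ ¬H(c)))

Eliminate → and ↔ using ¬ and ∨; A ↔ B as (¬A ∨ B) ∧ (¬B ∨ A).
  (¬¬(∀p H(p)) ∨ (∀x K(x,x))) ∧ (¬(∀x K(x,x)) ∨ ¬(∀p H(p)))
Drive negations inward (¬∀x A ≡ ∃x ¬A, ¬∃x A ≡ ∀x ¬A, De Morgan for ∧/∨):
  ((∀p H(p)) ∨ (∀x K(x,x))) ∧ ((∃x ¬K(x,x)) ∨ (∃p ¬H(p)))
Give each quantifier a distinct variable: x↦t, p↦c.
  ((∀p H(p)) ∨ (∀x K(x,x))) ∧ ((∃t ¬K(t,t)) ∨ (∃c ¬H(c)))
Finally move all quantifiers to the prefix:
  ∀p ∀x ∃t ∃c ((H(p) ∨ K(x,x)) ∧ (¬K(t,t) ∨ ¬H(c)))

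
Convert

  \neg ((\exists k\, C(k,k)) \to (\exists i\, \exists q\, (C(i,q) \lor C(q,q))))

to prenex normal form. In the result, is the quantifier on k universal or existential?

existential

First replace A → B with ¬A ∨ B.
  \neg (\neg (\exists k\, C(k,k)) \lor (\exists i\, \exists q\, (C(i,q) \lor C(q,q))))
Move each ¬ inward, flipping quantifiers it crosses:
  (\exists k\, C(k,k)) \land (\forall i\, \forall q\, (\neg C(i,q) \land \neg C(q,q)))
All bound variables are already distinct, so no renaming is needed.
Pull the quantifiers to the front (each side's bound variable is not free in the other side):
  \exists k\, \forall i\, \forall q\, (C(k,k) \land \neg C(i,q) \land \neg C(q,q))
The quantifier \exists k sits under an even number of negations (counting the antecedent side of each →), so it remains existential.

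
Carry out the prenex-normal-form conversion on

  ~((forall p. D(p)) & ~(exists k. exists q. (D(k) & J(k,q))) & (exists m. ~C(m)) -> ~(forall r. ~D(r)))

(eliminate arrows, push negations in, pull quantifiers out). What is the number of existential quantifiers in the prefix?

Rewrite implications/biconditionals: A → B as ¬A ∨ B.
  ~(~((forall p. D(p)) & ~(exists k. exists q. (D(k) & J(k,q))) & (exists m. ~C(m))) | ~(forall r. ~D(r)))
Push ¬ through the quantifiers and connectives to reach negation normal form:
  (forall p. D(p)) & (forall k. forall q. (~D(k) | ~J(k,q))) & (exists m. ~C(m)) & (forall r. ~D(r))
All bound variables are already distinct, so no renaming is needed.
Pull the quantifiers to the front (each side's bound variable is not free in the other side):
  forall p. forall k. forall q. exists m. forall r. (D(p) & (~D(k) | ~J(k,q)) & ~C(m) & ~D(r))
The prefix is forall p forall k forall q exists m forall r: 4 universal, 1 existential.

1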